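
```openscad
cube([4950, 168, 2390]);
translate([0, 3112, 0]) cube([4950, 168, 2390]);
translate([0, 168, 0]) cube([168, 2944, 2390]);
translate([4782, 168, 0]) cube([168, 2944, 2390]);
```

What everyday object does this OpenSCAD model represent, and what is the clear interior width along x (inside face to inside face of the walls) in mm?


A house (or room) frame. The interior width is 4614 mm.

Four 2390 mm walls enclosing a rectangle with no floor or roof — a room or house frame. Outside width is 4950 mm and wall thickness is 168 mm, so the interior width is 4950 − 2 × 168 = 4614 mm.


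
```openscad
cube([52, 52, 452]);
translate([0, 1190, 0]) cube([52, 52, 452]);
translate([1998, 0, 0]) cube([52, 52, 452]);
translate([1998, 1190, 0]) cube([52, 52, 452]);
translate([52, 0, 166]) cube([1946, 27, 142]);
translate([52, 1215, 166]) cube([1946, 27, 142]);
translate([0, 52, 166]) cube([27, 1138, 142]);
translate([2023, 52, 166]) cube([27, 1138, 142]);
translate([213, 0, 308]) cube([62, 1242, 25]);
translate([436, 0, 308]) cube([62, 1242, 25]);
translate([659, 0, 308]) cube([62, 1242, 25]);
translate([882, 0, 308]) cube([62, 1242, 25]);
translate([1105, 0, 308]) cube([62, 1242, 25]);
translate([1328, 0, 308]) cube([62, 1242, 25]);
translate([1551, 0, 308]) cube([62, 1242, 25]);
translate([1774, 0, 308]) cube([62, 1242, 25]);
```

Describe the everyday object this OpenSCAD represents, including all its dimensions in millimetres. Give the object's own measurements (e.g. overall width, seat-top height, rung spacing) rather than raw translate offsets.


A bed frame 2050 mm long (x) by 1242 mm wide (y). Four 52×52 mm corner posts, 452 mm tall, at the corners of the footprint. Four rails of 27 mm thickness and 142 mm height run between adjacent posts with their undersides at z = 166 mm, their outer faces flush with the outside of the frame (the two x-running rails run between the posts' inner faces; the two y-running rails run between the posts' inner faces). 8 slats, each 62 mm wide (x) and 25 mm thick, lie across the top of the two x-running rails, running the full 1242 mm width of the frame in y; along x they sit between the end posts with a 161 mm gap after the −x posts and between neighbouring slats, leaving 162 mm before the +x posts.


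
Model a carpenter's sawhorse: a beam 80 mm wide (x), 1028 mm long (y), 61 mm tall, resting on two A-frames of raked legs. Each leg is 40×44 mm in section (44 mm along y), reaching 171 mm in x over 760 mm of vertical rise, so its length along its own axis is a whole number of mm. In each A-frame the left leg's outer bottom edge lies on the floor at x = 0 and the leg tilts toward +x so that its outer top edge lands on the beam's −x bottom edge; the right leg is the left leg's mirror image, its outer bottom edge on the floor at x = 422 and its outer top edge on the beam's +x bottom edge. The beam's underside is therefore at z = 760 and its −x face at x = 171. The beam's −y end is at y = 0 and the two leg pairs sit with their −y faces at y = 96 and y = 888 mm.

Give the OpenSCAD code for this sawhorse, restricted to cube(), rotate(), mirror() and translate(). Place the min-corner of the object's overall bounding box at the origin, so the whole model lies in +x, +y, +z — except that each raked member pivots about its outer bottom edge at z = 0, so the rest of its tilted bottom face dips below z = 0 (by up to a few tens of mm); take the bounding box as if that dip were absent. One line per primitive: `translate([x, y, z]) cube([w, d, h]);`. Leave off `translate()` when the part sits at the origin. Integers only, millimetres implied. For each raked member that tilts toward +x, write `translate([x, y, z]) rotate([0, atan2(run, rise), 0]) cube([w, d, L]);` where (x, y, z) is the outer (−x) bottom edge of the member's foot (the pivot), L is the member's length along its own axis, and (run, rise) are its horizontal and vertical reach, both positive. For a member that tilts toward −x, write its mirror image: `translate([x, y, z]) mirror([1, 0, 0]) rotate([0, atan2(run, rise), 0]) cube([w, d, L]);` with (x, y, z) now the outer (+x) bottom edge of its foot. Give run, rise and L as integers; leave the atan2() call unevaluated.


translate([171, 0, 760]) cube([80, 1028, 61]);
translate([0, 96, 0]) rotate([0, atan2(171, 760), 0]) cube([40, 44, 779]);
translate([422, 96, 0]) mirror([1, 0, 0]) rotate([0, atan2(171, 760), 0]) cube([40, 44, 779]);
translate([0, 888, 0]) rotate([0, atan2(171, 760), 0]) cube([40, 44, 779]);
translate([422, 888, 0]) mirror([1, 0, 0]) rotate([0, atan2(171, 760), 0]) cube([40, 44, 779]);


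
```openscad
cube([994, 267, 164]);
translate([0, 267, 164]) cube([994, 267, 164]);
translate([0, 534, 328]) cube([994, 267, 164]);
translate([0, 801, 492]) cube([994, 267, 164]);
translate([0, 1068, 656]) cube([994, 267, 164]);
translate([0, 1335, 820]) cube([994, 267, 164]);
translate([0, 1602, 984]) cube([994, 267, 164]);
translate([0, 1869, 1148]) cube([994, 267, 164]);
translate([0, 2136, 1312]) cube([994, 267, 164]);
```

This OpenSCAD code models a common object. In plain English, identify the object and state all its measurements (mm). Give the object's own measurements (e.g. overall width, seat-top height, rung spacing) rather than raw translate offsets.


A straight staircase of 9 solid steps. Each step is 994 mm wide (x), 267 mm deep (y, the going) and 164 mm tall (the rise). The first step rests on the floor; each subsequent step sits one going further in +y and one rise higher in +z, directly behind and above the previous step with no overlap.


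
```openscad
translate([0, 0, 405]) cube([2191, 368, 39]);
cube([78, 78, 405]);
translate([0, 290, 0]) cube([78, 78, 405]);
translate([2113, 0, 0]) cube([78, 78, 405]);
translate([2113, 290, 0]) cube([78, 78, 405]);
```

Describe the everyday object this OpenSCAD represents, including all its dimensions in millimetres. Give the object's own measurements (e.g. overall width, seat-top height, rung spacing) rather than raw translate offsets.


A long wooden bench with a 2191 mm (x) × 368 mm (y) seat, 39 mm thick, its top surface 444 mm above the floor. Four 78 mm square legs at the seat corners, flush with the edges, run from z = 0 to the seat underside.


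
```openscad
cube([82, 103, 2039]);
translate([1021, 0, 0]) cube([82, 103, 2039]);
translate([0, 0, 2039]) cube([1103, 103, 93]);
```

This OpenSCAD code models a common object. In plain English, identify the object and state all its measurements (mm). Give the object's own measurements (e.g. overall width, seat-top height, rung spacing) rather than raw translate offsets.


A door frame. The clear opening is 939 mm wide and 2039 mm high. Two 82 mm wide jambs, 103 mm deep, stand either side of the opening from the floor to the top of the opening. A 93 mm thick head sits across the top of both jambs, spanning the full outside width of the frame.


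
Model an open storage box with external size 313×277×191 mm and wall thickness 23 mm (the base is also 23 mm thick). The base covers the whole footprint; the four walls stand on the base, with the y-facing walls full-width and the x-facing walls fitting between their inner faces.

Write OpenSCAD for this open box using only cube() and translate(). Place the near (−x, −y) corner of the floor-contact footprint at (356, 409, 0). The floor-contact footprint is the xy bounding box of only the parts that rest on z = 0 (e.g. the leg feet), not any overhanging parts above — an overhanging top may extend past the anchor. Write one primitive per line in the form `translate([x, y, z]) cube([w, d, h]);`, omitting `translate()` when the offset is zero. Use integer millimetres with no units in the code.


translate([356, 409, 0]) cube([313, 277, 23]);
translate([356, 409, 23]) cube([313, 23, 168]);
translate([356, 663, 23]) cube([313, 23, 168]);
translate([356, 432, 23]) cube([23, 231, 168]);
translate([646, 432, 23]) cube([23, 231, 168]);


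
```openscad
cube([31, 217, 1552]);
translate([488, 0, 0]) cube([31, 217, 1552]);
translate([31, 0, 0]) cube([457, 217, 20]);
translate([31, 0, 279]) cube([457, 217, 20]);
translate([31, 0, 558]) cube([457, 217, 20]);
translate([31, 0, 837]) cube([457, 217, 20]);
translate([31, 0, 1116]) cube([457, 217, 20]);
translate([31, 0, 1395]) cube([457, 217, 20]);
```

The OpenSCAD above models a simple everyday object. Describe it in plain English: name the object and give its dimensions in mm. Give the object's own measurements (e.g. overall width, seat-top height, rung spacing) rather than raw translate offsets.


An open bookshelf. Two side panels, each 31 mm thick, 217 mm deep and 1552 mm tall, stand 519 mm apart (outside-to-outside). Between them sit 6 shelves, each 20 mm thick and 217 mm deep, spanning the full gap between the sides. The bottom shelf rests on the floor (its underside at z = 0) and the clear gap between one shelf's top and the next shelf's underside is 259 mm.


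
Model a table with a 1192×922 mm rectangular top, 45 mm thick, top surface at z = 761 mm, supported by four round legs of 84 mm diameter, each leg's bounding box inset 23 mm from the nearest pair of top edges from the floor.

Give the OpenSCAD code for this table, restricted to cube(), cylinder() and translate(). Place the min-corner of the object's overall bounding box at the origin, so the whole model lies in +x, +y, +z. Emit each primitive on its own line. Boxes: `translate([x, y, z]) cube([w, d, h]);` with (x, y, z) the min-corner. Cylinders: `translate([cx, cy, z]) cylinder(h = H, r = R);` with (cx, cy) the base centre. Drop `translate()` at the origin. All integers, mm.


translate([0, 0, 716]) cube([1192, 922, 45]);
translate([65, 65, 0]) cylinder(h = 716, r = 42);
translate([1127, 65, 0]) cylinder(h = 716, r = 42);
translate([65, 857, 0]) cylinder(h = 716, r = 42);
translate([1127, 857, 0]) cylinder(h = 716, r = 42);


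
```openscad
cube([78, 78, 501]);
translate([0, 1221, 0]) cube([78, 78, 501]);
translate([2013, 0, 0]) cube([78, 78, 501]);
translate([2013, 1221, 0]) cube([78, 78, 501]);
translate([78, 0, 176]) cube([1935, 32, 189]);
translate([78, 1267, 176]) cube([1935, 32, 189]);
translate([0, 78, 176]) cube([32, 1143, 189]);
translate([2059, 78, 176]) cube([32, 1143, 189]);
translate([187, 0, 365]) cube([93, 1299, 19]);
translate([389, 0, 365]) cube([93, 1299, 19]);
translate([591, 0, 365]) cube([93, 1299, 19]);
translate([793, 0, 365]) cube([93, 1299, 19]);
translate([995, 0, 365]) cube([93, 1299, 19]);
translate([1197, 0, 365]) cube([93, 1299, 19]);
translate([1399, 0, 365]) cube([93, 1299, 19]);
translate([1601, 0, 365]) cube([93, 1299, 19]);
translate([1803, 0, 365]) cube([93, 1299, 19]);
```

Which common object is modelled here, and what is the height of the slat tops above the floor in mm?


A bed frame. The slat-top height is 384 mm.

Four posts, four rails, and a row of slats — a bed frame. Slats sit on the rails at z = 176 + 189 = 365; with slat thickness 19, the top is 384 mm.


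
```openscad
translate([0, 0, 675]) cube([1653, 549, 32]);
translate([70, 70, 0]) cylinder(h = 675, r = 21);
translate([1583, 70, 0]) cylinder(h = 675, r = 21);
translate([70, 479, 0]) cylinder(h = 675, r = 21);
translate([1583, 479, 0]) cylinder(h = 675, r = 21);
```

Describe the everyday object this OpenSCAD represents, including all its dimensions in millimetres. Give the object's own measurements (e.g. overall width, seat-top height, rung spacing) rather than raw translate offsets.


A rectangular dining table. The top is 1653×549×32 mm with its upper surface at z = 707 mm. It stands on four round legs of 42 mm diameter, each leg's bounding box inset 49 mm from the nearest pair of top edges, running from the floor to the underside of the top.


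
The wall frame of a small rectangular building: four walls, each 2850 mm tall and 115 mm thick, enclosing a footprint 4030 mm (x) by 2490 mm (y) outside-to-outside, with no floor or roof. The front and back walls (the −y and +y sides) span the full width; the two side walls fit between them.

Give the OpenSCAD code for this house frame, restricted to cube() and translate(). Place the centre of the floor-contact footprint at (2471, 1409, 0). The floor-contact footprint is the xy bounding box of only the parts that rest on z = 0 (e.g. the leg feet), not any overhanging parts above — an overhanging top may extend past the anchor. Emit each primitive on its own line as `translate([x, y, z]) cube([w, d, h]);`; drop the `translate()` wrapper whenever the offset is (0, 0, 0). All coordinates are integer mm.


translate([456, 164, 0]) cube([4030, 115, 2850]);
translate([456, 2539, 0]) cube([4030, 115, 2850]);
translate([456, 279, 0]) cube([115, 2260, 2850]);
translate([4371, 279, 0]) cube([115, 2260, 2850]);


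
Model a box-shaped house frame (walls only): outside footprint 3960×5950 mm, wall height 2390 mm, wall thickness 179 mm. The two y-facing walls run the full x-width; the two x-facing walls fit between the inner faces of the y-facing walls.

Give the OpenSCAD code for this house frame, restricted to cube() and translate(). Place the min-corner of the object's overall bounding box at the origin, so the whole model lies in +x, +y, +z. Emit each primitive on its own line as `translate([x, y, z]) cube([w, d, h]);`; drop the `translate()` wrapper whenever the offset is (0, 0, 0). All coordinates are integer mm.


cube([3960, 179, 2390]);
translate([0, 5771, 0]) cube([3960, 179, 2390]);
translate([0, 179, 0]) cube([179, 5592, 2390]);
translate([3781, 179, 0]) cube([179, 5592, 2390]);


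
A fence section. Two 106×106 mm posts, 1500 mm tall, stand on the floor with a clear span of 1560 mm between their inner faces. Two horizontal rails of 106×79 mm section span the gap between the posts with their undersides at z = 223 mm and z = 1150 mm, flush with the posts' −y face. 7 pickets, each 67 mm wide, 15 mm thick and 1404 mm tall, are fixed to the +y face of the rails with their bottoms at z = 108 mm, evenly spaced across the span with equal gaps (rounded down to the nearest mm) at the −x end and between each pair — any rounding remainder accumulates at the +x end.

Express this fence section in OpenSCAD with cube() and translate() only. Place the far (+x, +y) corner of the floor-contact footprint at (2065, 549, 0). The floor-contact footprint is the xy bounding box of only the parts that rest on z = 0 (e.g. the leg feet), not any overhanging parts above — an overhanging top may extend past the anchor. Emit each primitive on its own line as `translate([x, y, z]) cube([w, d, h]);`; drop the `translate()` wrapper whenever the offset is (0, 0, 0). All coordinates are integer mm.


translate([293, 443, 0]) cube([106, 106, 1500]);
translate([1959, 443, 0]) cube([106, 106, 1500]);
translate([399, 443, 223]) cube([1560, 106, 79]);
translate([399, 443, 1150]) cube([1560, 106, 79]);
translate([535, 549, 108]) cube([67, 15, 1404]);
translate([738, 549, 108]) cube([67, 15, 1404]);
translate([941, 549, 108]) cube([67, 15, 1404]);
translate([1144, 549, 108]) cube([67, 15, 1404]);
translate([1347, 549, 108]) cube([67, 15, 1404]);
translate([1550, 549, 108]) cube([67, 15, 1404]);
translate([1753, 549, 108]) cube([67, 15, 1404]);


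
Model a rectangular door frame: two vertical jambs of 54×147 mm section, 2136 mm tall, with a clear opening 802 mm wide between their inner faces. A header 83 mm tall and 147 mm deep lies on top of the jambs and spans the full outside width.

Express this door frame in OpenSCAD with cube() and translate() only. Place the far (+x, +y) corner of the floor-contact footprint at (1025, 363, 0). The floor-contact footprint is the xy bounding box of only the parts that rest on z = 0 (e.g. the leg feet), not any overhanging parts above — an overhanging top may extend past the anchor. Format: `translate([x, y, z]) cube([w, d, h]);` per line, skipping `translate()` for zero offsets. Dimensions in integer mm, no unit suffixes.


translate([115, 216, 0]) cube([54, 147, 2136]);
translate([971, 216, 0]) cube([54, 147, 2136]);
translate([115, 216, 2136]) cube([910, 147, 83]);


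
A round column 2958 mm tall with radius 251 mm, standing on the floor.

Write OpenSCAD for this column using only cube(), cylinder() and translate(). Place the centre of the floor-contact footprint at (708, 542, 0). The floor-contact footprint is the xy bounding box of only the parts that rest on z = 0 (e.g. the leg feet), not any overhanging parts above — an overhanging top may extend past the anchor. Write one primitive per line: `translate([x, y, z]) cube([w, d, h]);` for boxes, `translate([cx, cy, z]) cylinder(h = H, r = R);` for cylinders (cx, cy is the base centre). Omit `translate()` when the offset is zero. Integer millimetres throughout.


translate([708, 542, 0]) cylinder(h = 2958, r = 251);


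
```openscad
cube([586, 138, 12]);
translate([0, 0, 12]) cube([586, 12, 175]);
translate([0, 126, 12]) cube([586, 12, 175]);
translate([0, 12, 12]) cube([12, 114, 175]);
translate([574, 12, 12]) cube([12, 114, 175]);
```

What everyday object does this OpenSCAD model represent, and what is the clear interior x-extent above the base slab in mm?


An open box. The internal width is 562 mm.

A 586×138 base slab with four walls standing on it — an open box. The base is 586 mm wide and the walls are 12 mm thick, so the internal width is 586 − 2 × 12 = 562 mm.


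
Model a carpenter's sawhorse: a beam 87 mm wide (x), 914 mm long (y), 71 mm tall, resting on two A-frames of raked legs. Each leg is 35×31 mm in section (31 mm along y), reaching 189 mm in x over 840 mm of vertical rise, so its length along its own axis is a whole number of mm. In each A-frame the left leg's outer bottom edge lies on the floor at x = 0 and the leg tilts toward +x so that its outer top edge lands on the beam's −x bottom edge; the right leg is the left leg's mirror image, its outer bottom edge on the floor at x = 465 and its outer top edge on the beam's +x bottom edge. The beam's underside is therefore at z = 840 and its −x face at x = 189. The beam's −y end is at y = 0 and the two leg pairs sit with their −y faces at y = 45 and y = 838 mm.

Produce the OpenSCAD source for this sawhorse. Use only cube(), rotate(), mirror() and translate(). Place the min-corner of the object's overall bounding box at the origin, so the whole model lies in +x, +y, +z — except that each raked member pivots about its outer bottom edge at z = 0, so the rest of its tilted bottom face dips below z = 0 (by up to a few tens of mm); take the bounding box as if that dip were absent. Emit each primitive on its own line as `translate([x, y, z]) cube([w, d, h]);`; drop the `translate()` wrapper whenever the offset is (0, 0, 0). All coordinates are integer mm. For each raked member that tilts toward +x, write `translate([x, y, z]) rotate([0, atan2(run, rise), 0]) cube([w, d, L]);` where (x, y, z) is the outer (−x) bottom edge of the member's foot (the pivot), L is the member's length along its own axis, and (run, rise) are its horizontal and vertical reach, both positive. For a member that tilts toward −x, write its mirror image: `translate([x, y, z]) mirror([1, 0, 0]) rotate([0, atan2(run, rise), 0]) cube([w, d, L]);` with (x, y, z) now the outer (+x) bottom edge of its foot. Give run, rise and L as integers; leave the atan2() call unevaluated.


// leg length = √(189² + 840²) = 861
// right-leg outer foot x = 2·189 + 87 = 465
// beam min-corner = (189, 0, 840)
translate([189, 0, 840]) cube([87, 914, 71]);
translate([0, 45, 0]) rotate([0, atan2(189, 840), 0]) cube([35, 31, 861]);
translate([465, 45, 0]) mirror([1, 0, 0]) rotate([0, atan2(189, 840), 0]) cube([35, 31, 861]);
translate([0, 838, 0]) rotate([0, atan2(189, 840), 0]) cube([35, 31, 861]);
translate([465, 838, 0]) mirror([1, 0, 0]) rotate([0, atan2(189, 840), 0]) cube([35, 31, 861]);


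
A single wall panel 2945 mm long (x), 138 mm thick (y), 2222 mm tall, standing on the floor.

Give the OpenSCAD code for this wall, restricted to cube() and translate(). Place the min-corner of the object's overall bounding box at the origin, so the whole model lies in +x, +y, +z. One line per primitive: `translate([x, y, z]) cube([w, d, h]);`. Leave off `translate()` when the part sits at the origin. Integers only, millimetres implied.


cube([2945, 138, 2222]);


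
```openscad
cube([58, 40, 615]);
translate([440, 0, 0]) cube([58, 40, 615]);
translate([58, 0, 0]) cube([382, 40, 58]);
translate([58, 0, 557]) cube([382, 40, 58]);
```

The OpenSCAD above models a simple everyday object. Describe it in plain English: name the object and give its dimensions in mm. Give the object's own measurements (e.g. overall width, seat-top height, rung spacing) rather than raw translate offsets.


A rectangular picture frame lying in the x–z plane (depth along y). The opening is 382 mm wide (x) by 499 mm tall (z), surrounded by a border 58 mm wide on all four sides. The frame is 40 mm deep and is made of two full-height vertical stiles with two horizontal rails fitted between them.


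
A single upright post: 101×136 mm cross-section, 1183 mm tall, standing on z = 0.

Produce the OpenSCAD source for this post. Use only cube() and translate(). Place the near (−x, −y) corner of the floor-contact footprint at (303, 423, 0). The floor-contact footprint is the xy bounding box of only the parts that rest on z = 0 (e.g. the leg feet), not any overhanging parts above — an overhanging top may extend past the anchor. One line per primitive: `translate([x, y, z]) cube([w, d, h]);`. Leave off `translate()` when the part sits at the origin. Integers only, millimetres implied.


translate([303, 423, 0]) cube([101, 136, 1183]);


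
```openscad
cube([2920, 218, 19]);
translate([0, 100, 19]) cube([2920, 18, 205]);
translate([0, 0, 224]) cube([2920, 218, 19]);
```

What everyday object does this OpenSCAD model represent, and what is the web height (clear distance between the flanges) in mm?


An I-beam. The web height is 205 mm.

Two wide flanges with a thin centred web — an I-beam. Overall 243 mm minus two 19 mm flanges gives a web of 243 − 2·19 = 205 mm.


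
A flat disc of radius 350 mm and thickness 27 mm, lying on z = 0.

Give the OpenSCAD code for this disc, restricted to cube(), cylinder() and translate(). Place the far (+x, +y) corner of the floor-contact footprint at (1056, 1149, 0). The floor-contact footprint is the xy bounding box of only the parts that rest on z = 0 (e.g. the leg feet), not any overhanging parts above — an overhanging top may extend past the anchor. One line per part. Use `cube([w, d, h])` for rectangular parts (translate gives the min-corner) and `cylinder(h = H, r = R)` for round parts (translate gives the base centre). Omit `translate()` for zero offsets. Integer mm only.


translate([706, 799, 0]) cylinder(h = 27, r = 350);


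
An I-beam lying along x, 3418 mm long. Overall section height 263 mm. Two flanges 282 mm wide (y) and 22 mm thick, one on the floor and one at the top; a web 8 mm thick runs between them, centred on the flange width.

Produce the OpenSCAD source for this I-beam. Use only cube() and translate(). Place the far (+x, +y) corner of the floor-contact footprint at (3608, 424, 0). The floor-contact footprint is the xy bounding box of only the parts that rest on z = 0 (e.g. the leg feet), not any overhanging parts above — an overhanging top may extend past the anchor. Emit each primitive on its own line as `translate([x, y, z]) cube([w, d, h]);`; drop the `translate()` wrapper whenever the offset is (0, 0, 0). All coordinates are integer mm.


translate([190, 142, 0]) cube([3418, 282, 22]);
translate([190, 279, 22]) cube([3418, 8, 219]);
translate([190, 142, 241]) cube([3418, 282, 22]);


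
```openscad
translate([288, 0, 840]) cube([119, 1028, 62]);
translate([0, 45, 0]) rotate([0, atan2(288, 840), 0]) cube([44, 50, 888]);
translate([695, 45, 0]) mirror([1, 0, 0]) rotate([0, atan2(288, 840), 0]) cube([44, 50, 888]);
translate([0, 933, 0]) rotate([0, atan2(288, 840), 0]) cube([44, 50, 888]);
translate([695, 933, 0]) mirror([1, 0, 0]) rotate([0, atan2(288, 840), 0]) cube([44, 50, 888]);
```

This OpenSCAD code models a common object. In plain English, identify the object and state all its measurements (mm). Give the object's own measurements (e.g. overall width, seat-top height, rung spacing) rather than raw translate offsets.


A sawhorse. A 119×1028×62 mm beam (x, y, z) sits on two A-frame leg pairs. Each pair is two raked legs of 44×50 mm section (50 mm along y) splaying symmetrically in x. Each leg rises 840 mm vertically over 288 mm of horizontal reach and is 888 mm long along its own axis. Every leg's outer bottom edge rests on the floor and its outer top edge meets a bottom edge of the beam — the left legs (tilting toward +x) meet the beam's −x bottom edge, the right legs (their mirror images, tilting toward −x) meet its +x bottom edge — so the leg tops tuck under the beam, the beam's underside is 840 mm above the floor, and the feet are 695 mm apart outside-to-outside with the beam centred between them. The two leg pairs are set in 45 mm from either end of the beam.


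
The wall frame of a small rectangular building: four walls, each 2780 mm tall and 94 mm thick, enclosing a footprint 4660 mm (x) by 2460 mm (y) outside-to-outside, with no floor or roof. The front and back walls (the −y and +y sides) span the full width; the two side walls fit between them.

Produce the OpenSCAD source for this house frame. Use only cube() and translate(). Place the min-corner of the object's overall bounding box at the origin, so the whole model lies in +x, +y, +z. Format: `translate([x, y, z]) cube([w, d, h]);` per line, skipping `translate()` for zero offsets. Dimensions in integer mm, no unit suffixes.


cube([4660, 94, 2780]);
translate([0, 2366, 0]) cube([4660, 94, 2780]);
translate([0, 94, 0]) cube([94, 2272, 2780]);
translate([4566, 94, 0]) cube([94, 2272, 2780]);


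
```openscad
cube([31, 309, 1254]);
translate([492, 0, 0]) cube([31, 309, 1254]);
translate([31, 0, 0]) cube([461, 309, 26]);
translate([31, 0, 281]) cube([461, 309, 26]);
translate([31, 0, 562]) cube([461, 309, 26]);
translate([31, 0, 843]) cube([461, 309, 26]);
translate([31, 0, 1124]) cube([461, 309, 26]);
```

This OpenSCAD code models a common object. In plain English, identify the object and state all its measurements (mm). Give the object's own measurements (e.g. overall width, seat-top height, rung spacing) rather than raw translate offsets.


An open bookshelf. Two side panels, each 31 mm thick, 309 mm deep and 1254 mm tall, stand 523 mm apart (outside-to-outside). Between them sit 5 shelves, each 26 mm thick and 309 mm deep, spanning the full gap between the sides. The bottom shelf rests on the floor (its underside at z = 0) and the clear gap between one shelf's top and the next shelf's underside is 255 mm.


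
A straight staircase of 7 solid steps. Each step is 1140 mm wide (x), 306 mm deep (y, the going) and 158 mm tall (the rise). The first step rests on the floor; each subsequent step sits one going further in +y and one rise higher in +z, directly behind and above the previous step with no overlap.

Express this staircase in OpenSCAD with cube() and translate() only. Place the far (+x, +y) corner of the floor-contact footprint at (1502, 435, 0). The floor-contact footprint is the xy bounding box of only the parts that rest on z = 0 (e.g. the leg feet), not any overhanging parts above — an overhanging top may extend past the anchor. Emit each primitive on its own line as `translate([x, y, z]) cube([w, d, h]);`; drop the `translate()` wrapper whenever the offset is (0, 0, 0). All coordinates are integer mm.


translate([362, 129, 0]) cube([1140, 306, 158]);
translate([362, 435, 158]) cube([1140, 306, 158]);
translate([362, 741, 316]) cube([1140, 306, 158]);
translate([362, 1047, 474]) cube([1140, 306, 158]);
translate([362, 1353, 632]) cube([1140, 306, 158]);
translate([362, 1659, 790]) cube([1140, 306, 158]);
translate([362, 1965, 948]) cube([1140, 306, 158]);


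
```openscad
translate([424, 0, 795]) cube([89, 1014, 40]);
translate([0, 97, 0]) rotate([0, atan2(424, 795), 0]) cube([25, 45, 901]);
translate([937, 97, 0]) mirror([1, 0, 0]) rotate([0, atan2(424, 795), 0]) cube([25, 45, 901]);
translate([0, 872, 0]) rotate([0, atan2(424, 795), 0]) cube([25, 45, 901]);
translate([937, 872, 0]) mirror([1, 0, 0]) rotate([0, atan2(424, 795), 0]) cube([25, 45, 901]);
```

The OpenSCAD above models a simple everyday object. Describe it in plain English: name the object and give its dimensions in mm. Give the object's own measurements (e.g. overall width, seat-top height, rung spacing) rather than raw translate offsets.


A sawhorse. A 89×1014×40 mm beam (x, y, z) sits on two A-frame leg pairs. Each pair is two raked legs of 25×45 mm section (45 mm along y) splaying symmetrically in x. Each leg rises 795 mm vertically over 424 mm of horizontal reach and is 901 mm long along its own axis. Every leg's outer bottom edge rests on the floor and its outer top edge meets a bottom edge of the beam — the left legs (tilting toward +x) meet the beam's −x bottom edge, the right legs (their mirror images, tilting toward −x) meet its +x bottom edge — so the leg tops tuck under the beam, the beam's underside is 795 mm above the floor, and the feet are 937 mm apart outside-to-outside with the beam centred between them. The two leg pairs are set in 97 mm from either end of the beam.


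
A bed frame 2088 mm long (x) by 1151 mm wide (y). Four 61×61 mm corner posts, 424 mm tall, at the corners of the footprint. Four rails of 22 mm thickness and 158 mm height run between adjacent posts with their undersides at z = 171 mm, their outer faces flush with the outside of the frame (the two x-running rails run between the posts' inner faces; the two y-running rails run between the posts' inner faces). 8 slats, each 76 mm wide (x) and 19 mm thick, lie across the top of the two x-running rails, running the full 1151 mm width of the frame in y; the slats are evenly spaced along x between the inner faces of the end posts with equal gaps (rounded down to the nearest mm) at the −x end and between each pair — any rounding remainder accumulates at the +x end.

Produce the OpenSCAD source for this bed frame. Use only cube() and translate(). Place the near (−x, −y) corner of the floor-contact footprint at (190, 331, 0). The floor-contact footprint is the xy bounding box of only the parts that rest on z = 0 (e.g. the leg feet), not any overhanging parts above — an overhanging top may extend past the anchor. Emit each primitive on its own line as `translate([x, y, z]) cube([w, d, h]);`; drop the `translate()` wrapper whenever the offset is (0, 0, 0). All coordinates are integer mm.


translate([190, 331, 0]) cube([61, 61, 424]);
translate([190, 1421, 0]) cube([61, 61, 424]);
translate([2217, 331, 0]) cube([61, 61, 424]);
translate([2217, 1421, 0]) cube([61, 61, 424]);
translate([251, 331, 171]) cube([1966, 22, 158]);
translate([251, 1460, 171]) cube([1966, 22, 158]);
translate([190, 392, 171]) cube([22, 1029, 158]);
translate([2256, 392, 171]) cube([22, 1029, 158]);
translate([401, 331, 329]) cube([76, 1151, 19]);
translate([627, 331, 329]) cube([76, 1151, 19]);
translate([853, 331, 329]) cube([76, 1151, 19]);
translate([1079, 331, 329]) cube([76, 1151, 19]);
translate([1305, 331, 329]) cube([76, 1151, 19]);
translate([1531, 331, 329]) cube([76, 1151, 19]);
translate([1757, 331, 329]) cube([76, 1151, 19]);
translate([1983, 331, 329]) cube([76, 1151, 19]);


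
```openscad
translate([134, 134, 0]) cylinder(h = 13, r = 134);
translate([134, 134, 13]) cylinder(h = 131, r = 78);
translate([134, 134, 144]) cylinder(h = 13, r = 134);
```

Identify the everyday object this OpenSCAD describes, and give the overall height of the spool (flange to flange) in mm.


A spool. The overall height is 157 mm.

Three coaxial cylinders, large–small–large — a spool. Two 13 mm flanges and a 131 mm core give 13 + 131 + 13 = 157 mm.


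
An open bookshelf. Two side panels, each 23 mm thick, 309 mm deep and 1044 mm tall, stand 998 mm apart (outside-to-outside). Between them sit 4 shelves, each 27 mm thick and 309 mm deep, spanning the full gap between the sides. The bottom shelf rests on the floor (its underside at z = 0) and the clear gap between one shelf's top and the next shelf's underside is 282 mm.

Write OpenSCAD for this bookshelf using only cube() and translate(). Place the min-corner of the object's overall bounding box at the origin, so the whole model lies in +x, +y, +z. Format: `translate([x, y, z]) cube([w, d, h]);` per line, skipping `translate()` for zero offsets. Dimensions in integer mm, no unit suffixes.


cube([23, 309, 1044]);
translate([975, 0, 0]) cube([23, 309, 1044]);
translate([23, 0, 0]) cube([952, 309, 27]);
translate([23, 0, 309]) cube([952, 309, 27]);
translate([23, 0, 618]) cube([952, 309, 27]);
translate([23, 0, 927]) cube([952, 309, 27]);


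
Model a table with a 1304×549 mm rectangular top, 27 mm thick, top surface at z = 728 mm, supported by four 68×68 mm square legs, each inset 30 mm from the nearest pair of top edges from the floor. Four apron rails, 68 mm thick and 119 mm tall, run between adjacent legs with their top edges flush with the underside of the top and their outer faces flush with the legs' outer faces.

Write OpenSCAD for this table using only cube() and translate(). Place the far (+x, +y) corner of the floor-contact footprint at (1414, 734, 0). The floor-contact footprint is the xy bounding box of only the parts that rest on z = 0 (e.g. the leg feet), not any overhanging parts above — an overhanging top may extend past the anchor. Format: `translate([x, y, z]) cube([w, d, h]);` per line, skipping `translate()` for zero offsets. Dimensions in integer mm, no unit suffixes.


translate([140, 215, 701]) cube([1304, 549, 27]);
translate([170, 245, 0]) cube([68, 68, 701]);
translate([1346, 245, 0]) cube([68, 68, 701]);
translate([170, 666, 0]) cube([68, 68, 701]);
translate([1346, 666, 0]) cube([68, 68, 701]);
translate([238, 245, 582]) cube([1108, 68, 119]);
translate([238, 666, 582]) cube([1108, 68, 119]);
translate([170, 313, 582]) cube([68, 353, 119]);
translate([1346, 313, 582]) cube([68, 353, 119]);


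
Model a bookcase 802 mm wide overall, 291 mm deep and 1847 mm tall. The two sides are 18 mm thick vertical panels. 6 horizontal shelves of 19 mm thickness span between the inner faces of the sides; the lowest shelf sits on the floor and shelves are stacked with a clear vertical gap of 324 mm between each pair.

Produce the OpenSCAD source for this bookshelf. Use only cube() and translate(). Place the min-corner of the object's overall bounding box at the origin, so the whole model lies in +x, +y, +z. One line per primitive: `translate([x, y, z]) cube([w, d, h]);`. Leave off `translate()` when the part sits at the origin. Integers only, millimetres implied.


cube([18, 291, 1847]);
translate([784, 0, 0]) cube([18, 291, 1847]);
translate([18, 0, 0]) cube([766, 291, 19]);
translate([18, 0, 343]) cube([766, 291, 19]);
translate([18, 0, 686]) cube([766, 291, 19]);
translate([18, 0, 1029]) cube([766, 291, 19]);
translate([18, 0, 1372]) cube([766, 291, 19]);
translate([18, 0, 1715]) cube([766, 291, 19]);


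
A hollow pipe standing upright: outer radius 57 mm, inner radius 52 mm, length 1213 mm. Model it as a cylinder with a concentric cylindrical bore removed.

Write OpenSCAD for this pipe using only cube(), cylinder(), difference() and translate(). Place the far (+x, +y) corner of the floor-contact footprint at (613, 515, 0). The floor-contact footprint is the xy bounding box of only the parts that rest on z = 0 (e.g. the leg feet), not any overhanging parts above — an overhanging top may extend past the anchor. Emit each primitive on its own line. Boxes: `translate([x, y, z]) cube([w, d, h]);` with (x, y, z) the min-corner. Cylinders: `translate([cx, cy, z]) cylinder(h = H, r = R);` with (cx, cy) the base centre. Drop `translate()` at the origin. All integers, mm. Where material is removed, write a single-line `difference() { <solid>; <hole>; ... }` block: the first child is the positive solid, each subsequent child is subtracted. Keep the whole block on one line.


difference() { translate([556, 458, 0]) cylinder(h = 1213, r = 57); translate([556, 458, 0]) cylinder(h = 1213, r = 52); }


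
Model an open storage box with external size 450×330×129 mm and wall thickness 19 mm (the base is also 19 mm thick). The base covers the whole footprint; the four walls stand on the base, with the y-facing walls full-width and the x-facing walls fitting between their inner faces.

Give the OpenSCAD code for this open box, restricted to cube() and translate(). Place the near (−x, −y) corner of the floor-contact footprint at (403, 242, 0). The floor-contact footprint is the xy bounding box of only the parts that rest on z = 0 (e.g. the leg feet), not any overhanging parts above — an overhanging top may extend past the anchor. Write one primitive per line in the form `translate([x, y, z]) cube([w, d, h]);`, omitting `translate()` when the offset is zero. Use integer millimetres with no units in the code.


translate([403, 242, 0]) cube([450, 330, 19]);
translate([403, 242, 19]) cube([450, 19, 110]);
translate([403, 553, 19]) cube([450, 19, 110]);
translate([403, 261, 19]) cube([19, 292, 110]);
translate([834, 261, 19]) cube([19, 292, 110]);


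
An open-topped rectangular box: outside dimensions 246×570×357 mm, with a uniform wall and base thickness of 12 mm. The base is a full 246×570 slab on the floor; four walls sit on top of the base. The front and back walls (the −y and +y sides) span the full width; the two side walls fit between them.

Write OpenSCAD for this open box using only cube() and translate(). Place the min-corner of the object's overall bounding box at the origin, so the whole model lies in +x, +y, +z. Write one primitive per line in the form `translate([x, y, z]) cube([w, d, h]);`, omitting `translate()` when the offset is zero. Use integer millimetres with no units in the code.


cube([246, 570, 12]);
translate([0, 0, 12]) cube([246, 12, 345]);
translate([0, 558, 12]) cube([246, 12, 345]);
translate([0, 12, 12]) cube([12, 546, 345]);
translate([234, 12, 12]) cube([12, 546, 345]);


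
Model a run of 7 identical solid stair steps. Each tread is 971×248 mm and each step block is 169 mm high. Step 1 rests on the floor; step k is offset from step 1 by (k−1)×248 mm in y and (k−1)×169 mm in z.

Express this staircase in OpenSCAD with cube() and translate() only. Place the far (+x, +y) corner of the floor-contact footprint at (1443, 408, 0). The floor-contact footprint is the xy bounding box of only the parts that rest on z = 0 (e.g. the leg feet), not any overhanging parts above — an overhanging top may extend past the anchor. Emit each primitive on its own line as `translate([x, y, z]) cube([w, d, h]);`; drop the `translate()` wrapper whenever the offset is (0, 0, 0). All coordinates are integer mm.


translate([472, 160, 0]) cube([971, 248, 169]);
translate([472, 408, 169]) cube([971, 248, 169]);
translate([472, 656, 338]) cube([971, 248, 169]);
translate([472, 904, 507]) cube([971, 248, 169]);
translate([472, 1152, 676]) cube([971, 248, 169]);
translate([472, 1400, 845]) cube([971, 248, 169]);
translate([472, 1648, 1014]) cube([971, 248, 169]);


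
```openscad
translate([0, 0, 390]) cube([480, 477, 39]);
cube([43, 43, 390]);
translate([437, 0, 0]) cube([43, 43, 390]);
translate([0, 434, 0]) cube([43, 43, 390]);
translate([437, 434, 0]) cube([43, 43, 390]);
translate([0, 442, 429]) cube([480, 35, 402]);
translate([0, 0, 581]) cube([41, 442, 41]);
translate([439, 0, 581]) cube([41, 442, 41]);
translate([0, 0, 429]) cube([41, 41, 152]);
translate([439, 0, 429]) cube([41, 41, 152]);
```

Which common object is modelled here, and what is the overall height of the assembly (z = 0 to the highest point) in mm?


A chair. The overall height is 831 mm.

A slab on four corner posts with a tall panel at the back — a chair. The seat slab sits at z = 390 with thickness 39, and the 402 mm backrest starts at the seat top, so the overall height is 390 + 39 + 402 = 831 mm.
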